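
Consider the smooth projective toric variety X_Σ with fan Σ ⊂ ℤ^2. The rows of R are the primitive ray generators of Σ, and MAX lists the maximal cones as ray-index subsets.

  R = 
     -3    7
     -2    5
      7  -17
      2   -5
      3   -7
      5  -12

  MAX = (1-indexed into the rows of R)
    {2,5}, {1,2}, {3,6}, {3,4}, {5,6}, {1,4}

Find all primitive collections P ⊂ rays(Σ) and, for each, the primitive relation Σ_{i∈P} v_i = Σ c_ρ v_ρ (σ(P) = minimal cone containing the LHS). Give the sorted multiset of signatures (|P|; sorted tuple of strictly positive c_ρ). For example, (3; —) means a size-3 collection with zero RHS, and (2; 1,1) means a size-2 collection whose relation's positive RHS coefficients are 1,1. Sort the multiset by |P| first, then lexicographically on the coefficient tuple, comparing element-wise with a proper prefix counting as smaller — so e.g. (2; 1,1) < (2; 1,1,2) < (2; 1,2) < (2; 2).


Minimal non-faces — 9 found among 6 rays, 6 max cones:

  • {1,5}:  v_{1} + v_{5} = 0  ⟹  sig = (2; —)
  • {2,4}:  v_{2} + v_{4} = 0  ⟹  sig = (2; —)
  • {1,6}:  v_{1} + v_{6} = v_{4}  ⟹  sig = (2; 1)
  • {2,3}:  v_{2} + v_{3} = v_{6}  ⟹  sig = (2; 1)
  • {2,6}:  v_{2} + v_{6} = v_{5}  ⟹  sig = (2; 1)
  • {4,5}:  v_{4} + v_{5} = v_{6}  ⟹  sig = (2; 1)
  • {4,6}:  v_{4} + v_{6} = v_{3}  ⟹  sig = (2; 1)
  • {1,3}:  v_{1} + v_{3} = 2·v_{4}  ⟹  sig = (2; 2)
  • {3,5}:  v_{3} + v_{5} = 2·v_{6}  ⟹  sig = (2; 2)

so the primitive-relation signature multiset is
    |P|=2: 9 collections, coeffs (), (), (1), (1), (1), (1), (1), (2), (2)


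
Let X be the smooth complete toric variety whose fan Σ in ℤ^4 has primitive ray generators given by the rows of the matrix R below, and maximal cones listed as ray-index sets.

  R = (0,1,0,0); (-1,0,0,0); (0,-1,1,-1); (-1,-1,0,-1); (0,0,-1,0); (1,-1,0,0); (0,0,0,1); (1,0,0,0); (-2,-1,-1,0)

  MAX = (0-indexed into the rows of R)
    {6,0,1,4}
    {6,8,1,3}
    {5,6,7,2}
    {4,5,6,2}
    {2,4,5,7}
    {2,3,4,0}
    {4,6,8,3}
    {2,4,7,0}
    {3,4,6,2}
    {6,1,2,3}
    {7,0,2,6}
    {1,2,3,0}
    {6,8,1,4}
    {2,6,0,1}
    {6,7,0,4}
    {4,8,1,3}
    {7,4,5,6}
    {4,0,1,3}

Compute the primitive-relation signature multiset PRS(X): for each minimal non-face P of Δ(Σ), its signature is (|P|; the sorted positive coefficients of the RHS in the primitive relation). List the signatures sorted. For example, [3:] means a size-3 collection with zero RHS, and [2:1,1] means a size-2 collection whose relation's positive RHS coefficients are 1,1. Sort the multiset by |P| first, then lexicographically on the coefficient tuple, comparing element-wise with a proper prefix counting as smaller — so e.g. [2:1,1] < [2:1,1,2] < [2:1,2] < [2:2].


Minimal non-faces — 14 found among 9 rays, 18 max cones:

  {1,7}:  v_{1} + v_{7} = 0  →  sig = [2:]
  {0,5}:  v_{0} + v_{5} = v_{7}  →  sig = [2:1]
  {3,7}:  v_{3} + v_{7} = v_{2} + v_{4}  →  sig = [2:1,1]
  {1,5}:  v_{1} + v_{5} = v_{2} + v_{4} + v_{6}  →  sig = [2:1,1,1]
  {7,8}:  v_{7} + v_{8} = v_{3} + v_{4} + v_{6}  →  sig = [2:1,1,1]
  {5,8}:  v_{5} + v_{8} = v_{2} + v_{3} + 2·v_{4} + 2·v_{6}  →  sig = [2:1,1,2,2]
  {0,8}:  v_{0} + v_{8} = 2·v_{1} + v_{4}  →  sig = [2:1,2]
  {2,8}:  v_{2} + v_{8} = 2·v_{3} + v_{6}  →  sig = [2:1,2]
  {3,5}:  v_{3} + v_{5} = 2·v_{2} + 2·v_{4} + v_{6}  →  sig = [2:1,2,2]
  {0,3,6}:  v_{0} + v_{3} + v_{6} = v_{1}  →  sig = [3:1]
  {1,2,4}:  v_{1} + v_{2} + v_{4} = v_{3}  →  sig = [3:1]
  {0,2,4,6}:  v_{0} + v_{2} + v_{4} + v_{6} = 0  →  sig = [4:]
  {1,3,4,6}:  v_{1} + v_{3} + v_{4} + v_{6} = v_{8}  →  sig = [4:1]
  {2,4,6,7}:  v_{2} + v_{4} + v_{6} + v_{7} = v_{5}  →  sig = [4:1]

Signatures (|P|; sorted positive RHS coefficients), sorted:
[[2:], [2:1], [2:1,1], [2:1,1,1], [2:1,1,1], [2:1,1,2,2], [2:1,2], [2:1,2], [2:1,2,2], [3:1], [3:1], [4:], [4:1], [4:1]]


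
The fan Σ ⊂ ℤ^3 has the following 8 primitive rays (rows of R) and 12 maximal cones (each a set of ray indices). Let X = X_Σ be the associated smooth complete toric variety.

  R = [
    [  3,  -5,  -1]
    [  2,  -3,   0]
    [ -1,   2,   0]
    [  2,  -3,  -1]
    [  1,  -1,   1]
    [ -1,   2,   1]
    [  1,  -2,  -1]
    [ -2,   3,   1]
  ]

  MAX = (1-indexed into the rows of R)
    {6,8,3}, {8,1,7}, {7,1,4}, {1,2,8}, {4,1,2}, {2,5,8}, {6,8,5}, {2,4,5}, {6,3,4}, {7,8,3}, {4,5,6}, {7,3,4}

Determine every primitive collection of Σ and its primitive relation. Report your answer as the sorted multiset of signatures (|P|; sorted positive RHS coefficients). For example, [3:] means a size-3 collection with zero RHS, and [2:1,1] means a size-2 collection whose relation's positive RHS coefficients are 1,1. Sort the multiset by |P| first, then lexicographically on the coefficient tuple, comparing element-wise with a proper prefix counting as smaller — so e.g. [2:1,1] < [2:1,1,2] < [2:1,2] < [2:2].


10 minimal non-faces of Δ(Σ) (on 8 rays):

  {4,8}:  v_{4} + v_{8} = 0  ⇒ sig = [2:]
  {6,7}:  v_{6} + v_{7} = 0  ⇒ sig = [2:]
  {1,3}:  v_{1} + v_{3} = v_{4}  ⇒ sig = [2:1]
  {1,6}:  v_{1} + v_{6} = v_{2}  ⇒ sig = [2:1]
  {2,6}:  v_{2} + v_{6} = v_{5}  ⇒ sig = [2:1]
  {2,7}:  v_{2} + v_{7} = v_{1}  ⇒ sig = [2:1]
  {5,7}:  v_{5} + v_{7} = v_{2}  ⇒ sig = [2:1]
  {2,3}:  v_{2} + v_{3} = v_{4} + v_{6}  ⇒ sig = [2:1,1]
  {3,5}:  v_{3} + v_{5} = v_{4} + 2·v_{6}  ⇒ sig = [2:1,2]
  {1,5}:  v_{1} + v_{5} = 2·v_{2}  ⇒ sig = [2:2]

so the primitive-relation signature multiset is
    [2:]
    [2:]
    [2:1]
    [2:1]
    [2:1]
    [2:1]
    [2:1]
    [2:1,1]
    [2:1,2]
    [2:2]


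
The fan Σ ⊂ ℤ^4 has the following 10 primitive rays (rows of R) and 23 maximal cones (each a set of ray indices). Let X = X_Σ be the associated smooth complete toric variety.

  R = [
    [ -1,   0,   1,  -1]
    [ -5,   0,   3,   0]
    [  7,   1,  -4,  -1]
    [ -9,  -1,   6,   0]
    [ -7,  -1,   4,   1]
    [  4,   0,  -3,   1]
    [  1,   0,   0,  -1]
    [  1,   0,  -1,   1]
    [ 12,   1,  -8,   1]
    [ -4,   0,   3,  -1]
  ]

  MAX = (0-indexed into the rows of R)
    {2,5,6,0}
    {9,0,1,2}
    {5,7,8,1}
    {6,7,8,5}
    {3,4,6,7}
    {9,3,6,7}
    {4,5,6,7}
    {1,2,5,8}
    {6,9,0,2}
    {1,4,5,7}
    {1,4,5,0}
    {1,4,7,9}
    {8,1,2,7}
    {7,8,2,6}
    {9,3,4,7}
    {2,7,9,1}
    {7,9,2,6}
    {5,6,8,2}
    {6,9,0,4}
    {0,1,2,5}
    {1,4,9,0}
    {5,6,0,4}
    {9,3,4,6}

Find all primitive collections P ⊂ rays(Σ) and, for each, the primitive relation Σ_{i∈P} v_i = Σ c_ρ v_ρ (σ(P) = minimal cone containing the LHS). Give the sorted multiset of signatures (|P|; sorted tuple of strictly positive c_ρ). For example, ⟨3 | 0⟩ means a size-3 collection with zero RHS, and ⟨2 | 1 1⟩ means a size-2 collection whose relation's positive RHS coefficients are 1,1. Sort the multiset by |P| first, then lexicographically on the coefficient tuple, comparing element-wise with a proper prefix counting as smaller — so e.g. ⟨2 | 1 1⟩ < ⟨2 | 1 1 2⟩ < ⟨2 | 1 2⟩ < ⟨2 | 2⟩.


Minimal non-faces — 14 found among 10 rays, 23 max cones:

  • {0,7}:  v_{0} + v_{7} = 0  so sig = ⟨2 | 0⟩
  • {2,4}:  v_{2} + v_{4} = 0  so sig = ⟨2 | 0⟩
  • {5,9}:  v_{5} + v_{9} = 0  so sig = ⟨2 | 0⟩
  • {1,6}:  v_{1} + v_{6} = v_{9}  so sig = ⟨2 | 1⟩
  • {0,8}:  v_{0} + v_{8} = v_{2} + v_{5}  so sig = ⟨2 | 1 1⟩
  • {4,8}:  v_{4} + v_{8} = v_{5} + v_{7}  so sig = ⟨2 | 1 1⟩
  • {8,9}:  v_{8} + v_{9} = v_{2} + v_{7}  so sig = ⟨2 | 1 1⟩
  • {0,3}:  v_{0} + v_{3} = v_{4} + v_{6} + v_{9}  so sig = ⟨2 | 1 1 1⟩
  • {2,3}:  v_{2} + v_{3} = v_{6} + v_{7} + v_{9}  so sig = ⟨2 | 1 1 1⟩
  • {3,5}:  v_{3} + v_{5} = v_{4} + v_{6} + v_{7}  so sig = ⟨2 | 1 1 1⟩
  • {1,3}:  v_{1} + v_{3} = v_{4} + v_{7} + 2·v_{9}  so sig = ⟨2 | 1 1 2⟩
  • {3,8}:  v_{3} + v_{8} = v_{6} + 2·v_{7}  so sig = ⟨2 | 1 2⟩
  • {2,5,7}:  v_{2} + v_{5} + v_{7} = v_{8}  so sig = ⟨3 | 1⟩
  • {4,6,7,9}:  v_{4} + v_{6} + v_{7} + v_{9} = v_{3}  so sig = ⟨4 | 1⟩

Sorted signature multiset PRS(X):
    ⟨2 | 0⟩
    ⟨2 | 0⟩
    ⟨2 | 0⟩
    ⟨2 | 1⟩
    ⟨2 | 1 1⟩
    ⟨2 | 1 1⟩
    ⟨2 | 1 1⟩
    ⟨2 | 1 1 1⟩
    ⟨2 | 1 1 1⟩
    ⟨2 | 1 1 1⟩
    ⟨2 | 1 1 2⟩
    ⟨2 | 1 2⟩
    ⟨3 | 1⟩
    ⟨4 | 1⟩


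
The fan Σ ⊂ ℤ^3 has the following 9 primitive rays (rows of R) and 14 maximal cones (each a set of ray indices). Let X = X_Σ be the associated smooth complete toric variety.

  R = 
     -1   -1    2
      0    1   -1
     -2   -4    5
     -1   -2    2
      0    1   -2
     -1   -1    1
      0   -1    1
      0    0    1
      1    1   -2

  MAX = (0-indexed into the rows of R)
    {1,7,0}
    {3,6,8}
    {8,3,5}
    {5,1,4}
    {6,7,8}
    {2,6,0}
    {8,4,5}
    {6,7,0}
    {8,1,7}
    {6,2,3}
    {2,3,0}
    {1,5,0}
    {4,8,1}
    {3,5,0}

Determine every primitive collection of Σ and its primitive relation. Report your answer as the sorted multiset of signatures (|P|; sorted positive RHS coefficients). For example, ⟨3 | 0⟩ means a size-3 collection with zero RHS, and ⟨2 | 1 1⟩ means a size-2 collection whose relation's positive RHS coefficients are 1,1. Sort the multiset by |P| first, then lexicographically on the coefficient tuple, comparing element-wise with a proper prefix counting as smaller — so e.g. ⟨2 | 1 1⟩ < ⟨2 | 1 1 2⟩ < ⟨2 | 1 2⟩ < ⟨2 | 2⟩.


Minimal non-faces — 17 found among 9 rays, 14 max cones:

  • {0,8}:  v_{0} + v_{8} = 0 ; sig = ⟨2 | 0⟩
  • {1,6}:  v_{1} + v_{6} = 0 ; sig = ⟨2 | 0⟩
  • {1,3}:  v_{1} + v_{3} = v_{5} ; sig = ⟨2 | 1⟩
  • {4,7}:  v_{4} + v_{7} = v_{1} ; sig = ⟨2 | 1⟩
  • {5,6}:  v_{5} + v_{6} = v_{3} ; sig = ⟨2 | 1⟩
  • {5,7}:  v_{5} + v_{7} = v_{0} ; sig = ⟨2 | 1⟩
  • {0,4}:  v_{0} + v_{4} = v_{1} + v_{5} ; sig = ⟨2 | 1 1⟩
  • {1,2}:  v_{1} + v_{2} = v_{0} + v_{3} ; sig = ⟨2 | 1 1⟩
  • {2,4}:  v_{2} + v_{4} = v_{3} + v_{5} ; sig = ⟨2 | 1 1⟩
  • {2,8}:  v_{2} + v_{8} = v_{3} + v_{6} ; sig = ⟨2 | 1 1⟩
  • {3,7}:  v_{3} + v_{7} = v_{0} + v_{6} ; sig = ⟨2 | 1 1⟩
  • {4,6}:  v_{4} + v_{6} = v_{5} + v_{8} ; sig = ⟨2 | 1 1⟩
  • {2,5}:  v_{2} + v_{5} = v_{0} + 2·v_{3} ; sig = ⟨2 | 1 2⟩
  • {3,4}:  v_{3} + v_{4} = 2·v_{5} + v_{8} ; sig = ⟨2 | 1 2⟩
  • {2,7}:  v_{2} + v_{7} = 2·v_{0} + 2·v_{6} ; sig = ⟨2 | 2 2⟩
  • {0,3,6}:  v_{0} + v_{3} + v_{6} = v_{2} ; sig = ⟨3 | 1⟩
  • {1,5,8}:  v_{1} + v_{5} + v_{8} = v_{4} ; sig = ⟨3 | 1⟩

so the primitive-relation signature multiset is
[⟨2 | 0⟩, ⟨2 | 0⟩, ⟨2 | 1⟩, ⟨2 | 1⟩, ⟨2 | 1⟩, ⟨2 | 1⟩, ⟨2 | 1 1⟩, ⟨2 | 1 1⟩, ⟨2 | 1 1⟩, ⟨2 | 1 1⟩, ⟨2 | 1 1⟩, ⟨2 | 1 1⟩, ⟨2 | 1 2⟩, ⟨2 | 1 2⟩, ⟨2 | 2 2⟩, ⟨3 | 1⟩, ⟨3 | 1⟩]


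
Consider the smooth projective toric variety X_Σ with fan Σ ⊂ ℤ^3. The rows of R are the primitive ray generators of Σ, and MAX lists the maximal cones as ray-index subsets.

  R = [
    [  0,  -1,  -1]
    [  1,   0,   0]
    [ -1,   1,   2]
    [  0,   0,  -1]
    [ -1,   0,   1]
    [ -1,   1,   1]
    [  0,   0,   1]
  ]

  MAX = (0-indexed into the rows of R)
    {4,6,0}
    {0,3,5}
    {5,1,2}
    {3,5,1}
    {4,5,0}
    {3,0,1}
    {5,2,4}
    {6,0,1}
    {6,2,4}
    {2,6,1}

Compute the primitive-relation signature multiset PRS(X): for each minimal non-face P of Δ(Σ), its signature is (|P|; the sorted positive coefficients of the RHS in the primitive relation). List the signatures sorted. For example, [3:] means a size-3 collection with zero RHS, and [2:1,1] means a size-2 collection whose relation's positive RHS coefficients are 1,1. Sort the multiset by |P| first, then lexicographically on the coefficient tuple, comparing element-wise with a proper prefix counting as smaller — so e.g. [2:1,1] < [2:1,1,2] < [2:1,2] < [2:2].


|primitive collections| = 7. Relations:

  • {3,6}:  v_{3} + v_{6} = 0 — sig = [2:]
  • {0,2}:  v_{0} + v_{2} = v_{4} — sig = [2:1]
  • {1,4}:  v_{1} + v_{4} = v_{6} — sig = [2:1]
  • {2,3}:  v_{2} + v_{3} = v_{5} — sig = [2:1]
  • {5,6}:  v_{5} + v_{6} = v_{2} — sig = [2:1]
  • {3,4}:  v_{3} + v_{4} = v_{0} + v_{5} — sig = [2:1,1]
  • {0,1,5}:  v_{0} + v_{1} + v_{5} = 0 — sig = [3:]

Hence PRS(X_Σ) =
[[2:], [2:1], [2:1], [2:1], [2:1], [2:1,1], [3:]]


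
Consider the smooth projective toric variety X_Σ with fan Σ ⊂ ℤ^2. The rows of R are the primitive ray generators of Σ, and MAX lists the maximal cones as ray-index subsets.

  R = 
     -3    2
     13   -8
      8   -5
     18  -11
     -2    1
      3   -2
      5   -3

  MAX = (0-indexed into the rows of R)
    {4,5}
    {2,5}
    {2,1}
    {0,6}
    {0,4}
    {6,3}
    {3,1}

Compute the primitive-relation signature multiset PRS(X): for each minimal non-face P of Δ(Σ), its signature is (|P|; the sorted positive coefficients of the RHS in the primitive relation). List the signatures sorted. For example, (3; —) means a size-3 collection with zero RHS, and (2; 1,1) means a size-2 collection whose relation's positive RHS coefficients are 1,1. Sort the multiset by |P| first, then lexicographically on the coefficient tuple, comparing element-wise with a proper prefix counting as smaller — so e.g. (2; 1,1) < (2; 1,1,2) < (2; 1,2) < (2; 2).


14 collections generate NE(X_Σ); each relation:

  P = {0,5}:  v_{0} + v_{5} = 0  so sig = (2; —)
  P = {0,2}:  v_{0} + v_{2} = v_{6}  so sig = (2; 1)
  P = {1,6}:  v_{1} + v_{6} = v_{3}  so sig = (2; 1)
  P = {2,6}:  v_{2} + v_{6} = v_{1}  so sig = (2; 1)
  P = {4,6}:  v_{4} + v_{6} = v_{5}  so sig = (2; 1)
  P = {5,6}:  v_{5} + v_{6} = v_{2}  so sig = (2; 1)
  P = {1,4}:  v_{1} + v_{4} = v_{2} + v_{5}  so sig = (2; 1,1)
  P = {3,5}:  v_{3} + v_{5} = v_{1} + v_{2}  so sig = (2; 1,1)
  P = {0,1}:  v_{0} + v_{1} = 2·v_{6}  so sig = (2; 2)
  P = {1,5}:  v_{1} + v_{5} = 2·v_{2}  so sig = (2; 2)
  P = {2,3}:  v_{2} + v_{3} = 2·v_{1}  so sig = (2; 2)
  P = {2,4}:  v_{2} + v_{4} = 2·v_{5}  so sig = (2; 2)
  P = {3,4}:  v_{3} + v_{4} = 2·v_{2}  so sig = (2; 2)
  P = {0,3}:  v_{0} + v_{3} = 3·v_{6}  so sig = (2; 3)

Sorted signature multiset PRS(X):
{ (2; —),  (2; 1) ×5,  (2; 1,1) ×2,  (2; 2) ×5,  (2; 3) }


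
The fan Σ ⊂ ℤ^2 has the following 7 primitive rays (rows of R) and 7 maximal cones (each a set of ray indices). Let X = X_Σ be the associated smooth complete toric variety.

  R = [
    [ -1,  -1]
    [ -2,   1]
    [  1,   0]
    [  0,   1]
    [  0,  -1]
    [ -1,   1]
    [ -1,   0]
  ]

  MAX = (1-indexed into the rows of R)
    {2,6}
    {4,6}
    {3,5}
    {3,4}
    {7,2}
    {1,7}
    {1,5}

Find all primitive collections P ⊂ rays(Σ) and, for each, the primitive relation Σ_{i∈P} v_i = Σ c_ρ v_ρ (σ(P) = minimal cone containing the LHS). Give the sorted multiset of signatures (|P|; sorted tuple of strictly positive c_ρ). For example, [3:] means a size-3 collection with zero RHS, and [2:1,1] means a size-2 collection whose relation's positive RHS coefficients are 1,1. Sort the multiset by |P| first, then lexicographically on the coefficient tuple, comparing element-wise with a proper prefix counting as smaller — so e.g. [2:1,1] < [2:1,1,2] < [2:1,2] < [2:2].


Primitive collections (14):

  P={3,7}:  v_{3} + v_{7} = 0  so sig = [2:]
  P={4,5}:  v_{4} + v_{5} = 0  so sig = [2:]
  P={1,3}:  v_{1} + v_{3} = v_{5}  so sig = [2:1]
  P={1,4}:  v_{1} + v_{4} = v_{7}  so sig = [2:1]
  P={2,3}:  v_{2} + v_{3} = v_{6}  so sig = [2:1]
  P={3,6}:  v_{3} + v_{6} = v_{4}  so sig = [2:1]
  P={4,7}:  v_{4} + v_{7} = v_{6}  so sig = [2:1]
  P={5,6}:  v_{5} + v_{6} = v_{7}  so sig = [2:1]
  P={5,7}:  v_{5} + v_{7} = v_{1}  so sig = [2:1]
  P={6,7}:  v_{6} + v_{7} = v_{2}  so sig = [2:1]
  P={1,6}:  v_{1} + v_{6} = 2·v_{7}  so sig = [2:2]
  P={2,4}:  v_{2} + v_{4} = 2·v_{6}  so sig = [2:2]
  P={2,5}:  v_{2} + v_{5} = 2·v_{7}  so sig = [2:2]
  P={1,2}:  v_{1} + v_{2} = 3·v_{7}  so sig = [2:3]

Signatures (|P|; sorted positive RHS coefficients), sorted:
[[2:], [2:], [2:1], [2:1], [2:1], [2:1], [2:1], [2:1], [2:1], [2:1], [2:2], [2:2], [2:2], [2:3]]


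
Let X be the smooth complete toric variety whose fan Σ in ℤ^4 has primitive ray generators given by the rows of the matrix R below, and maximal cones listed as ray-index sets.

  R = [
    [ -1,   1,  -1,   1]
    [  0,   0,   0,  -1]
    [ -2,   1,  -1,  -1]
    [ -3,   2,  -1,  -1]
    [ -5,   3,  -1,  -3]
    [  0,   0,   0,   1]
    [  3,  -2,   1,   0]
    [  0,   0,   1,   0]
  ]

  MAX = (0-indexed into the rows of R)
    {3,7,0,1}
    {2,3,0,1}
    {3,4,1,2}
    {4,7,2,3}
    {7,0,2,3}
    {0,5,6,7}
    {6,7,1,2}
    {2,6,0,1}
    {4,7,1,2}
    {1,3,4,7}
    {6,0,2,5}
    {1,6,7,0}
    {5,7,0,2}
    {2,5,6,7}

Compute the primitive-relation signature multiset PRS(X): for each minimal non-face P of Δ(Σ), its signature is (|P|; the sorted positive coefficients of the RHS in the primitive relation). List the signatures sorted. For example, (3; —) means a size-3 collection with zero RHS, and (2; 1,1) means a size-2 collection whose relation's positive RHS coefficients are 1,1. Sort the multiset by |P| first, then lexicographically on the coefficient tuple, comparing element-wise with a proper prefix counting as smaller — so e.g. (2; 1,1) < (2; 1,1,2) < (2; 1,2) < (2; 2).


Primitive collections (9):

  {1,5}:  v_{1} + v_{5} = 0  →  sig = (2; —)
  {3,6}:  v_{3} + v_{6} = v_{1}  →  sig = (2; 1)
  {3,5}:  v_{3} + v_{5} = v_{0} + v_{2} + v_{7}  →  sig = (2; 1,1,1)
  {4,5}:  v_{4} + v_{5} = v_{2} + v_{3} + v_{7}  →  sig = (2; 1,1,1)
  {4,6}:  v_{4} + v_{6} = 2·v_{1} + v_{2} + v_{7}  →  sig = (2; 1,1,2)
  {0,4}:  v_{0} + v_{4} = 2·v_{3}  →  sig = (2; 2)
  {0,2,6,7}:  v_{0} + v_{2} + v_{6} + v_{7} = 0  →  sig = (4; —)
  {0,1,2,7}:  v_{0} + v_{1} + v_{2} + v_{7} = v_{3}  →  sig = (4; 1)
  {1,2,3,7}:  v_{1} + v_{2} + v_{3} + v_{7} = v_{4}  →  sig = (4; 1)

Sorted signature multiset PRS(X):
    |P|=2: 6 collections, coeffs (), (1), (1,1,1), (1,1,1), (1,1,2), (2)
    |P|=4: 3 collections, coeffs (), (1), (1)


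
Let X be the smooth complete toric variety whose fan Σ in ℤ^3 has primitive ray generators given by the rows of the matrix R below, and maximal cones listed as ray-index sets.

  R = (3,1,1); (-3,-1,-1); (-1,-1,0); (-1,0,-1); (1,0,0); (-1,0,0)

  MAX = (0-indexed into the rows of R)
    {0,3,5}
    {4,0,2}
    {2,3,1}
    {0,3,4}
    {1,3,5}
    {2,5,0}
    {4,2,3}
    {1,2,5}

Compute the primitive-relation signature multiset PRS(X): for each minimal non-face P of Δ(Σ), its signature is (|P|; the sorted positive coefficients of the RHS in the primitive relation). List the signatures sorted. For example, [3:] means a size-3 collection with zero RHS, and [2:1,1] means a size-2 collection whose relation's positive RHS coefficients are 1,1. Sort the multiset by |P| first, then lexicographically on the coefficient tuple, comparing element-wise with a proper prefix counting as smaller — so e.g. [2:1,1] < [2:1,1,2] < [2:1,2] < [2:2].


The 5 primitive collections of Σ (r=6, n=3):

  {0,1}:  v_{0} + v_{1} = 0 — sig = [2:]
  {4,5}:  v_{4} + v_{5} = 0 — sig = [2:]
  {1,4}:  v_{1} + v_{4} = v_{2} + v_{3} — sig = [2:1,1]
  {0,2,3}:  v_{0} + v_{2} + v_{3} = v_{4} — sig = [3:1]
  {2,3,5}:  v_{2} + v_{3} + v_{5} = v_{1} — sig = [3:1]

Signatures (|P|; sorted positive RHS coefficients), sorted:
[[2:], [2:], [2:1,1], [3:1], [3:1]]


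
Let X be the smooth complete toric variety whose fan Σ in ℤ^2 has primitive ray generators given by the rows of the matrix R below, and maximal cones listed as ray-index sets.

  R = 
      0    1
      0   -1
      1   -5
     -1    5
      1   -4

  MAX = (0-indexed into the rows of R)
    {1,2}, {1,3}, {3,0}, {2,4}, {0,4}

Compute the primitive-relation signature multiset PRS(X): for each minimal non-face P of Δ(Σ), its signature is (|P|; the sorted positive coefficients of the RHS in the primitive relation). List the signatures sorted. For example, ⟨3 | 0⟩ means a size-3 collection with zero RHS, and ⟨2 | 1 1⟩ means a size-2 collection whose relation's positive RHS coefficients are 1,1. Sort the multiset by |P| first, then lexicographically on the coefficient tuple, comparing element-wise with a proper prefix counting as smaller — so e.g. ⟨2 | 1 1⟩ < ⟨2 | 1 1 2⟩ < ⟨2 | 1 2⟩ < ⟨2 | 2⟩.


Minimal non-faces — 5 found among 5 rays, 5 max cones:

  {0,1}:  v_{0} + v_{1} = 0  ⟹  sig = ⟨2 | 0⟩
  {2,3}:  v_{2} + v_{3} = 0  ⟹  sig = ⟨2 | 0⟩
  {0,2}:  v_{0} + v_{2} = v_{4}  ⟹  sig = ⟨2 | 1⟩
  {1,4}:  v_{1} + v_{4} = v_{2}  ⟹  sig = ⟨2 | 1⟩
  {3,4}:  v_{3} + v_{4} = v_{0}  ⟹  sig = ⟨2 | 1⟩

Sorted signature multiset PRS(X):
    |P|=2: 5 collections, coeffs (), (), (1), (1), (1)


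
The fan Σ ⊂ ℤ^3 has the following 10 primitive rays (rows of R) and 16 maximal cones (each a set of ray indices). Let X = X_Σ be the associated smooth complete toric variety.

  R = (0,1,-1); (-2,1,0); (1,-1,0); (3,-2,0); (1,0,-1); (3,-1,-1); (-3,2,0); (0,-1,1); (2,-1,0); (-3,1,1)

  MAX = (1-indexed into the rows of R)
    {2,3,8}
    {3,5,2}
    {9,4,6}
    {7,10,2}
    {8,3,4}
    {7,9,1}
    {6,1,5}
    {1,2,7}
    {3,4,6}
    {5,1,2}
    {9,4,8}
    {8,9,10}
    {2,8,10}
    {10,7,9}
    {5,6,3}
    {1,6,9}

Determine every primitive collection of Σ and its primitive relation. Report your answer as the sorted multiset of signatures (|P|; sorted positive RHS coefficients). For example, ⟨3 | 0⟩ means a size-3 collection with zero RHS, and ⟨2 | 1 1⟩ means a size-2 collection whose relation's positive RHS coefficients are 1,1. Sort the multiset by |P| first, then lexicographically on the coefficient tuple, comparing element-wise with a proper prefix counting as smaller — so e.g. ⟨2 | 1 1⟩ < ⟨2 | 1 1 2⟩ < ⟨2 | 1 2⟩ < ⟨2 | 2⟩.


Primitive collections (21):

  • {1,8}:  v_{1} + v_{8} = 0 — sig = ⟨2 | 0⟩
  • {2,9}:  v_{2} + v_{9} = 0 — sig = ⟨2 | 0⟩
  • {4,7}:  v_{4} + v_{7} = 0 — sig = ⟨2 | 0⟩
  • {6,10}:  v_{6} + v_{10} = 0 — sig = ⟨2 | 0⟩
  • {1,3}:  v_{1} + v_{3} = v_{5} — sig = ⟨2 | 1⟩
  • {1,4}:  v_{1} + v_{4} = v_{6} — sig = ⟨2 | 1⟩
  • {1,10}:  v_{1} + v_{10} = v_{7} — sig = ⟨2 | 1⟩
  • {2,4}:  v_{2} + v_{4} = v_{3} — sig = ⟨2 | 1⟩
  • {2,6}:  v_{2} + v_{6} = v_{5} — sig = ⟨2 | 1⟩
  • {3,7}:  v_{3} + v_{7} = v_{2} — sig = ⟨2 | 1⟩
  • {3,9}:  v_{3} + v_{9} = v_{4} — sig = ⟨2 | 1⟩
  • {4,10}:  v_{4} + v_{10} = v_{8} — sig = ⟨2 | 1⟩
  • {5,8}:  v_{5} + v_{8} = v_{3} — sig = ⟨2 | 1⟩
  • {5,9}:  v_{5} + v_{9} = v_{6} — sig = ⟨2 | 1⟩
  • {5,10}:  v_{5} + v_{10} = v_{2} — sig = ⟨2 | 1⟩
  • {6,7}:  v_{6} + v_{7} = v_{1} — sig = ⟨2 | 1⟩
  • {6,8}:  v_{6} + v_{8} = v_{4} — sig = ⟨2 | 1⟩
  • {7,8}:  v_{7} + v_{8} = v_{10} — sig = ⟨2 | 1⟩
  • {3,10}:  v_{3} + v_{10} = v_{2} + v_{8} — sig = ⟨2 | 1 1⟩
  • {4,5}:  v_{4} + v_{5} = v_{3} + v_{6} — sig = ⟨2 | 1 1⟩
  • {5,7}:  v_{5} + v_{7} = v_{1} + v_{2} — sig = ⟨2 | 1 1⟩

Hence PRS(X_Σ) =
[⟨2 | 0⟩, ⟨2 | 0⟩, ⟨2 | 0⟩, ⟨2 | 0⟩, ⟨2 | 1⟩, ⟨2 | 1⟩, ⟨2 | 1⟩, ⟨2 | 1⟩, ⟨2 | 1⟩, ⟨2 | 1⟩, ⟨2 | 1⟩, ⟨2 | 1⟩, ⟨2 | 1⟩, ⟨2 | 1⟩, ⟨2 | 1⟩, ⟨2 | 1⟩, ⟨2 | 1⟩, ⟨2 | 1⟩, ⟨2 | 1 1⟩, ⟨2 | 1 1⟩, ⟨2 | 1 1⟩]


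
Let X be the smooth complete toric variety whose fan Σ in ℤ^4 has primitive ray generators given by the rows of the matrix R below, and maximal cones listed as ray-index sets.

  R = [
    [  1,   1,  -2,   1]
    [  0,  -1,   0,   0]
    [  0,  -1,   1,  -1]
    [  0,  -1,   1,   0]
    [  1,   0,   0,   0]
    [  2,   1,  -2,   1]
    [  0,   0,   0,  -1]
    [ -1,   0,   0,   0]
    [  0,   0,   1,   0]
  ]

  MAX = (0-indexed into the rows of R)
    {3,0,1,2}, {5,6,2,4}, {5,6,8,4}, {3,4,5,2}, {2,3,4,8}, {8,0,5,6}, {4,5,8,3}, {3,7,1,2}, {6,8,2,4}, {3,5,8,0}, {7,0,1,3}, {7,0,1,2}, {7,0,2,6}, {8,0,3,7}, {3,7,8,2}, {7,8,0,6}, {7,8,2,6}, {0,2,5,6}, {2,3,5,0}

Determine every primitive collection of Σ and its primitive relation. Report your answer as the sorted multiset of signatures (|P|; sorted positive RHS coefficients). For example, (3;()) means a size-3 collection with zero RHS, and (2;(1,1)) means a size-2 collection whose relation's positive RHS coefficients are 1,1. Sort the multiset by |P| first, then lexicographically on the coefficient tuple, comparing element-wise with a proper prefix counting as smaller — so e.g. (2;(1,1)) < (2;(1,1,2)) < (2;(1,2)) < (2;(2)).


11 collections generate NE(X_Σ); each relation:

  P = {4,7}:  v_{4} + v_{7} = 0  so sig = (2;())
  P = {0,4}:  v_{0} + v_{4} = v_{5}  so sig = (2;(1))
  P = {1,8}:  v_{1} + v_{8} = v_{3}  so sig = (2;(1))
  P = {3,6}:  v_{3} + v_{6} = v_{2}  so sig = (2;(1))
  P = {5,7}:  v_{5} + v_{7} = v_{0}  so sig = (2;(1))
  P = {1,4}:  v_{1} + v_{4} = v_{0} + v_{2} + v_{3}  so sig = (2;(1,1,1))
  P = {1,5}:  v_{1} + v_{5} = 2·v_{0} + v_{2} + v_{3}  so sig = (2;(1,1,2))
  P = {1,6}:  v_{1} + v_{6} = v_{0} + 2·v_{2} + v_{7}  so sig = (2;(1,1,2))
  P = {0,2,8}:  v_{0} + v_{2} + v_{8} = v_{4}  so sig = (3;(1))
  P = {2,5,8}:  v_{2} + v_{5} + v_{8} = 2·v_{4}  so sig = (3;(2))
  P = {0,2,3,7}:  v_{0} + v_{2} + v_{3} + v_{7} = v_{1}  so sig = (4;(1))

Sorted signature multiset PRS(X):
{ (2;()),  (2;(1)) ×4,  (2;(1,1,1)),  (2;(1,1,2)) ×2,  (3;(1)),  (3;(2)),  (4;(1)) }


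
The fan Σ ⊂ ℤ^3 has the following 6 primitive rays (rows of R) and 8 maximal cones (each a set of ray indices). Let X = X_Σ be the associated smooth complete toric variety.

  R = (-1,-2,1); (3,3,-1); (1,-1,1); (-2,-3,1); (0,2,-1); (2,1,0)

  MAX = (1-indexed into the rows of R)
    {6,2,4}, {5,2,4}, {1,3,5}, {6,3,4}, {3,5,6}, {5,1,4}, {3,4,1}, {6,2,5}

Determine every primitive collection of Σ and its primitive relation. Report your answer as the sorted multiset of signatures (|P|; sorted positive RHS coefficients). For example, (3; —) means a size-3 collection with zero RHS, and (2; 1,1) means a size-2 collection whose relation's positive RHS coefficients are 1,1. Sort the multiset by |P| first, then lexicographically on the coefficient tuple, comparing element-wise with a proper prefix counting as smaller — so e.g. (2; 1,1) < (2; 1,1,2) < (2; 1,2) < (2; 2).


Σ has 5 primitive collections:

  P={1,2}:  v_{1} + v_{2} = v_{6}  ⇒ sig = (2; 1)
  P={1,6}:  v_{1} + v_{6} = v_{3}  ⇒ sig = (2; 1)
  P={2,3}:  v_{2} + v_{3} = 2·v_{6}  ⇒ sig = (2; 2)
  P={4,5,6}:  v_{4} + v_{5} + v_{6} = 0  ⇒ sig = (3; —)
  P={3,4,5}:  v_{3} + v_{4} + v_{5} = v_{1}  ⇒ sig = (3; 1)

Hence PRS(X_Σ) =
    (2; 1)
    (2; 1)
    (2; 2)
    (3; —)
    (3; 1)


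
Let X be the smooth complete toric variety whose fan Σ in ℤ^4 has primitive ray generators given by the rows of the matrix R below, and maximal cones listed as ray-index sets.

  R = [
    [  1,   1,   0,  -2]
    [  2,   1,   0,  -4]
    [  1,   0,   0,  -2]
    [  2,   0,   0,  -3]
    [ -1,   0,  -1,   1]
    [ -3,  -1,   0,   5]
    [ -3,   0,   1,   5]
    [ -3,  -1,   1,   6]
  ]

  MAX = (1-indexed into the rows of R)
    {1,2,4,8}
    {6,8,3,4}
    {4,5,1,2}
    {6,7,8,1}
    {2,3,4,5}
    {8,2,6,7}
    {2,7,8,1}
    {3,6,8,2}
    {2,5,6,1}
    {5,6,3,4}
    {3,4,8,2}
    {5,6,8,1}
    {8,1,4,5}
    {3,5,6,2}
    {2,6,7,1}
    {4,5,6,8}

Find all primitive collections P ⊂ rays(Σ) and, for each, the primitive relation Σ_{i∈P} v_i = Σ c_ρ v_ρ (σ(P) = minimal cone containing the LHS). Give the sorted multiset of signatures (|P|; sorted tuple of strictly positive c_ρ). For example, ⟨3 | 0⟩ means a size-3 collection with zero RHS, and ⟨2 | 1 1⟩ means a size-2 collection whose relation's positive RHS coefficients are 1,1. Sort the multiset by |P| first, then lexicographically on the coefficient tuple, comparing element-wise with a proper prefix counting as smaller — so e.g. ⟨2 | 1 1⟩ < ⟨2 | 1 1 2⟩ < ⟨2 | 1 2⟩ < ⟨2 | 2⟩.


The 9 primitive collections of Σ (r=8, n=4):

  • {1,3}:  v_{1} + v_{3} = v_{2} ; sig = ⟨2 | 1⟩
  • {4,7}:  v_{4} + v_{7} = v_{2} + v_{8} ; sig = ⟨2 | 1 1⟩
  • {3,7}:  v_{3} + v_{7} = 2·v_{2} + v_{6} + v_{8} ; sig = ⟨2 | 1 1 2⟩
  • {5,7}:  v_{5} + v_{7} = 2·v_{1} + 2·v_{6} ; sig = ⟨2 | 2 2⟩
  • {1,4,6}:  v_{1} + v_{4} + v_{6} = 0 ; sig = ⟨3 | 0⟩
  • {2,4,6}:  v_{2} + v_{4} + v_{6} = v_{3} ; sig = ⟨3 | 1⟩
  • {3,5,8}:  v_{3} + v_{5} + v_{8} = v_{6} ; sig = ⟨3 | 1⟩
  • {2,5,8}:  v_{2} + v_{5} + v_{8} = v_{1} + v_{6} ; sig = ⟨3 | 1 1⟩
  • {1,2,6,8}:  v_{1} + v_{2} + v_{6} + v_{8} = v_{7} ; sig = ⟨4 | 1⟩

so the primitive-relation signature multiset is
[⟨2 | 1⟩, ⟨2 | 1 1⟩, ⟨2 | 1 1 2⟩, ⟨2 | 2 2⟩, ⟨3 | 0⟩, ⟨3 | 1⟩, ⟨3 | 1⟩, ⟨3 | 1 1⟩, ⟨4 | 1⟩]


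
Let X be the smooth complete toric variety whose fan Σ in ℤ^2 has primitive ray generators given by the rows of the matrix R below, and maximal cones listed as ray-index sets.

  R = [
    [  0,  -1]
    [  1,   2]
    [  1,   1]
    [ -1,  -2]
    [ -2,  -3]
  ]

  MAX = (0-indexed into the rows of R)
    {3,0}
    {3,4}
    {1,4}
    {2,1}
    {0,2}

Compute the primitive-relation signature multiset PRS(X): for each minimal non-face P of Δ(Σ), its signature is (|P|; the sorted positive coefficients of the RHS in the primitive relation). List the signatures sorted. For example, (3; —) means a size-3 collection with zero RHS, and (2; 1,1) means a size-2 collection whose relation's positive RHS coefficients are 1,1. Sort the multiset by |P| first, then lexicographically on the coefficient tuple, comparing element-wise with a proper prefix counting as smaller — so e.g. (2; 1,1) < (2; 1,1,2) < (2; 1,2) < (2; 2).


Σ has 5 primitive collections:

  • {1,3}:  v_{1} + v_{3} = 0  so sig = (2; —)
  • {0,1}:  v_{0} + v_{1} = v_{2}  so sig = (2; 1)
  • {2,3}:  v_{2} + v_{3} = v_{0}  so sig = (2; 1)
  • {2,4}:  v_{2} + v_{4} = v_{3}  so sig = (2; 1)
  • {0,4}:  v_{0} + v_{4} = 2·v_{3}  so sig = (2; 2)

Hence PRS(X_Σ) =
[(2; —), (2; 1), (2; 1), (2; 1), (2; 2)]


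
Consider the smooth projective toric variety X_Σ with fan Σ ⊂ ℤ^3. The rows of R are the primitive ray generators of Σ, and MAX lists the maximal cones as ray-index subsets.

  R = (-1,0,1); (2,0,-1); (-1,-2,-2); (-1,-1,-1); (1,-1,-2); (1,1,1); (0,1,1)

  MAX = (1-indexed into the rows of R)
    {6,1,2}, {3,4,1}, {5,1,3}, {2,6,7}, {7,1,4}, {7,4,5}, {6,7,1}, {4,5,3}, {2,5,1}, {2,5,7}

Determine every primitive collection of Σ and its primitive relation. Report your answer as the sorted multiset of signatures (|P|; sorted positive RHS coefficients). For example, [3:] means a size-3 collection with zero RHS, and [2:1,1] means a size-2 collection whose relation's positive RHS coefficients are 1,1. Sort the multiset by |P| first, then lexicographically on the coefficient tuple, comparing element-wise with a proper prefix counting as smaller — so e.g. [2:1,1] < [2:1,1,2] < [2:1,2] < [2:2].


Σ has 9 primitive collections:

  {4,6}:  v_{4} + v_{6} = 0  so sig = [2:]
  {2,4}:  v_{2} + v_{4} = v_{5}  so sig = [2:1]
  {3,7}:  v_{3} + v_{7} = v_{4}  so sig = [2:1]
  {5,6}:  v_{5} + v_{6} = v_{2}  so sig = [2:1]
  {3,6}:  v_{3} + v_{6} = v_{1} + v_{5}  so sig = [2:1,1]
  {2,3}:  v_{2} + v_{3} = v_{1} + 2·v_{5}  so sig = [2:1,2]
  {1,5,7}:  v_{1} + v_{5} + v_{7} = 0  so sig = [3:]
  {1,2,7}:  v_{1} + v_{2} + v_{7} = v_{6}  so sig = [3:1]
  {1,4,5}:  v_{1} + v_{4} + v_{5} = v_{3}  so sig = [3:1]

Sorted signature multiset PRS(X):
{ [2:],  [2:1] ×3,  [2:1,1],  [2:1,2],  [3:],  [3:1] ×2 }


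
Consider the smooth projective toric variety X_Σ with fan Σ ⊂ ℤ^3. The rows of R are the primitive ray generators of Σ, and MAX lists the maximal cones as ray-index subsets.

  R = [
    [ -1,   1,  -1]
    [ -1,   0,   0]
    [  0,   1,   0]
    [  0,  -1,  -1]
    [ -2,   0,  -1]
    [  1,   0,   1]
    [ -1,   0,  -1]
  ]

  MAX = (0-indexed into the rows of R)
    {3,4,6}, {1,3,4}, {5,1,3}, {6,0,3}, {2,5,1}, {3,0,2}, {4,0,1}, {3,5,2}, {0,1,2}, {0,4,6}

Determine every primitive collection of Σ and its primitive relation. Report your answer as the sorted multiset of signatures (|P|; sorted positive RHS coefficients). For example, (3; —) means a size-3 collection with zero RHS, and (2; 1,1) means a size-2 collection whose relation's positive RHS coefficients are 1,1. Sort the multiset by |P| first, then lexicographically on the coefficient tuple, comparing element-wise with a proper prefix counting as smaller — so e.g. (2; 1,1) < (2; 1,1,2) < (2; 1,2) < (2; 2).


Σ has 9 primitive collections:

  {5,6}:  v_{5} + v_{6} = 0  ⇒ sig = (2; —)
  {0,5}:  v_{0} + v_{5} = v_{2}  ⇒ sig = (2; 1)
  {1,6}:  v_{1} + v_{6} = v_{4}  ⇒ sig = (2; 1)
  {2,6}:  v_{2} + v_{6} = v_{0}  ⇒ sig = (2; 1)
  {4,5}:  v_{4} + v_{5} = v_{1}  ⇒ sig = (2; 1)
  {2,4}:  v_{2} + v_{4} = v_{0} + v_{1}  ⇒ sig = (2; 1,1)
  {1,2,3}:  v_{1} + v_{2} + v_{3} = v_{6}  ⇒ sig = (3; 1)
  {0,1,3}:  v_{0} + v_{1} + v_{3} = 2·v_{6}  ⇒ sig = (3; 2)
  {0,3,4}:  v_{0} + v_{3} + v_{4} = 3·v_{6}  ⇒ sig = (3; 3)

Signatures (|P|; sorted positive RHS coefficients), sorted:
{ (2; —),  (2; 1) ×4,  (2; 1,1),  (3; 1),  (3; 2),  (3; 3) }


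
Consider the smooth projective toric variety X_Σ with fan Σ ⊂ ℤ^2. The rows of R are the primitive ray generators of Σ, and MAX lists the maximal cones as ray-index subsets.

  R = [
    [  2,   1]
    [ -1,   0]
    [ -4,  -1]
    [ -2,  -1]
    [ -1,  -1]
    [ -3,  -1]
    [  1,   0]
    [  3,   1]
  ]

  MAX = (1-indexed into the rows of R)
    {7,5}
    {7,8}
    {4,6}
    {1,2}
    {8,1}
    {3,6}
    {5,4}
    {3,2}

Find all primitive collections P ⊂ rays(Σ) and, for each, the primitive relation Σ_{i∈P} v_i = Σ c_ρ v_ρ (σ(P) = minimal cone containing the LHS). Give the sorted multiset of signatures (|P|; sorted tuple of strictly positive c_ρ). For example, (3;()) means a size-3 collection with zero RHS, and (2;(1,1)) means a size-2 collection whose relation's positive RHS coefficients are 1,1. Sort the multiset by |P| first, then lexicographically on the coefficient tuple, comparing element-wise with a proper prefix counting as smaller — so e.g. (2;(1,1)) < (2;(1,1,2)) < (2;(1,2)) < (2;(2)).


Δ(Σ) — 8 vertices, 20 min non-faces:

  P={1,4}:  v_{1} + v_{4} = 0  →  sig = (2;())
  P={2,7}:  v_{2} + v_{7} = 0  →  sig = (2;())
  P={6,8}:  v_{6} + v_{8} = 0  →  sig = (2;())
  P={1,5}:  v_{1} + v_{5} = v_{7}  →  sig = (2;(1))
  P={1,6}:  v_{1} + v_{6} = v_{2}  →  sig = (2;(1))
  P={1,7}:  v_{1} + v_{7} = v_{8}  →  sig = (2;(1))
  P={2,4}:  v_{2} + v_{4} = v_{6}  →  sig = (2;(1))
  P={2,5}:  v_{2} + v_{5} = v_{4}  →  sig = (2;(1))
  P={2,6}:  v_{2} + v_{6} = v_{3}  →  sig = (2;(1))
  P={2,8}:  v_{2} + v_{8} = v_{1}  →  sig = (2;(1))
  P={3,7}:  v_{3} + v_{7} = v_{6}  →  sig = (2;(1))
  P={3,8}:  v_{3} + v_{8} = v_{2}  →  sig = (2;(1))
  P={4,7}:  v_{4} + v_{7} = v_{5}  →  sig = (2;(1))
  P={4,8}:  v_{4} + v_{8} = v_{7}  →  sig = (2;(1))
  P={6,7}:  v_{6} + v_{7} = v_{4}  →  sig = (2;(1))
  P={3,5}:  v_{3} + v_{5} = v_{4} + v_{6}  →  sig = (2;(1,1))
  P={1,3}:  v_{1} + v_{3} = 2·v_{2}  →  sig = (2;(2))
  P={3,4}:  v_{3} + v_{4} = 2·v_{6}  →  sig = (2;(2))
  P={5,6}:  v_{5} + v_{6} = 2·v_{4}  →  sig = (2;(2))
  P={5,8}:  v_{5} + v_{8} = 2·v_{7}  →  sig = (2;(2))

so the primitive-relation signature multiset is
{ (2;()) ×3,  (2;(1)) ×12,  (2;(1,1)),  (2;(2)) ×4 }


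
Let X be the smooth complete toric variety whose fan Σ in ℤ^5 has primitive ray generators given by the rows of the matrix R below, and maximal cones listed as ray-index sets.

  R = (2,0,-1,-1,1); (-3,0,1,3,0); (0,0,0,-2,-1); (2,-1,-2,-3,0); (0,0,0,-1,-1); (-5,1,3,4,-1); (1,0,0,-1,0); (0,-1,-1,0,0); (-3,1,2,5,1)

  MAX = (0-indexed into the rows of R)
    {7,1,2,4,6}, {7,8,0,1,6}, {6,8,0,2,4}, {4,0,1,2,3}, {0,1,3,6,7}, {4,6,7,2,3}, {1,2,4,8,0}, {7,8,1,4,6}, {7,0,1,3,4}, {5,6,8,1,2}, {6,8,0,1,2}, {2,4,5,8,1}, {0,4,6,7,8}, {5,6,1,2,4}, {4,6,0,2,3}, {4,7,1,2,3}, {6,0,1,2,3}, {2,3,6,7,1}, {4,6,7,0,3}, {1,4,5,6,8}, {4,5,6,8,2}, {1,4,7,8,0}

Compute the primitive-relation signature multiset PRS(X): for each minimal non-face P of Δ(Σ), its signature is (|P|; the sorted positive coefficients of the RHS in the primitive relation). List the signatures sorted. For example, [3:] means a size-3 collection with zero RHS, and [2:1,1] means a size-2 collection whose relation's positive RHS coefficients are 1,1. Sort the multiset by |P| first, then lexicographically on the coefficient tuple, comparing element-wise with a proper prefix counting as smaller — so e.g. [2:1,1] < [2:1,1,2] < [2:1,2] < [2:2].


9 collections generate NE(X_Σ); each relation:

  {0,5}:  v_{0} + v_{5} = v_{2} + v_{8}  ⇒ sig = [2:1,1]
  {3,5}:  v_{3} + v_{5} = v_{1} + v_{2}  ⇒ sig = [2:1,1]
  {3,8}:  v_{3} + v_{8} = v_{0} + v_{1}  ⇒ sig = [2:1,1]
  {5,7}:  v_{5} + v_{7} = 2·v_{1} + v_{4} + v_{6}  ⇒ sig = [2:1,1,2]
  {0,2,7}:  v_{0} + v_{2} + v_{7} = v_{3}  ⇒ sig = [3:1]
  {2,7,8}:  v_{2} + v_{7} + v_{8} = v_{1}  ⇒ sig = [3:1]
  {0,1,4,6}:  v_{0} + v_{1} + v_{4} + v_{6} = 0  ⇒ sig = [4:]
  {1,3,4,6}:  v_{1} + v_{3} + v_{4} + v_{6} = v_{2} + v_{7}  ⇒ sig = [4:1,1]
  {1,2,4,6,8}:  v_{1} + v_{2} + v_{4} + v_{6} + v_{8} = v_{5}  ⇒ sig = [5:1]

so the primitive-relation signature multiset is
    |P|=2: 4 collections, coeffs (1,1), (1,1), (1,1), (1,1,2)
    |P|=3: 2 collections, coeffs (1), (1)
    |P|=4: 2 collections, coeffs (), (1,1)
    |P|=5: 1 collection, coeffs (1)


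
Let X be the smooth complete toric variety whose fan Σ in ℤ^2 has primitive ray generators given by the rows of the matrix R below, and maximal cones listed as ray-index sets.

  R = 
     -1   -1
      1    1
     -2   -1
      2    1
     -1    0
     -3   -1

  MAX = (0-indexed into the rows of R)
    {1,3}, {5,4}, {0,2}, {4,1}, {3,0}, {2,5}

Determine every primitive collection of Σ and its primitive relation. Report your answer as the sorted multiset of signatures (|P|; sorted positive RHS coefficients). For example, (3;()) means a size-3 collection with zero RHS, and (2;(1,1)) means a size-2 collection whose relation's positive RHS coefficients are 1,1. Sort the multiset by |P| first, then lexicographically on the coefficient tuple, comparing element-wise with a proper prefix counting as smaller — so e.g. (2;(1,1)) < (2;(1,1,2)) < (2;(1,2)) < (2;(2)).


|primitive collections| = 9. Relations:

  {0,1}:  v_{0} + v_{1} = 0 ; sig = (2;())
  {2,3}:  v_{2} + v_{3} = 0 ; sig = (2;())
  {0,4}:  v_{0} + v_{4} = v_{2} ; sig = (2;(1))
  {1,2}:  v_{1} + v_{2} = v_{4} ; sig = (2;(1))
  {2,4}:  v_{2} + v_{4} = v_{5} ; sig = (2;(1))
  {3,4}:  v_{3} + v_{4} = v_{1} ; sig = (2;(1))
  {3,5}:  v_{3} + v_{5} = v_{4} ; sig = (2;(1))
  {0,5}:  v_{0} + v_{5} = 2·v_{2} ; sig = (2;(2))
  {1,5}:  v_{1} + v_{5} = 2·v_{4} ; sig = (2;(2))

Sorted signature multiset PRS(X):
    (2;())
    (2;())
    (2;(1))
    (2;(1))
    (2;(1))
    (2;(1))
    (2;(1))
    (2;(2))
    (2;(2))


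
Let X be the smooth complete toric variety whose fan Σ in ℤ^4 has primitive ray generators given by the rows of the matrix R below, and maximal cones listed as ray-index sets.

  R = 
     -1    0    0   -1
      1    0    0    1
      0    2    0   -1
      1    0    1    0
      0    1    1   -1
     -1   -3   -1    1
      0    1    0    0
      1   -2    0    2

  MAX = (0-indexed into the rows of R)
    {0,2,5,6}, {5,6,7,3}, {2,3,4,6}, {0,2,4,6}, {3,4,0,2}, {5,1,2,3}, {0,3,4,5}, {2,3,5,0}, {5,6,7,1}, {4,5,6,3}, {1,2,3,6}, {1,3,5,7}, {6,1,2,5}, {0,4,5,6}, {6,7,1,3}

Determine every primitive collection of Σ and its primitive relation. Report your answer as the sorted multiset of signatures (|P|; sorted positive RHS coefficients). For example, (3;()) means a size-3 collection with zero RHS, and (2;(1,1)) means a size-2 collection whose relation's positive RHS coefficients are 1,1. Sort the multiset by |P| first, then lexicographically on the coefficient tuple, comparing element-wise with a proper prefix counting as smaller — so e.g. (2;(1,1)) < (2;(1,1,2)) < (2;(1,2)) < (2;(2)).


The 9 primitive collections of Σ (r=8, n=4):

  {0,1}:  v_{0} + v_{1} = 0  →  sig = (2;())
  {2,7}:  v_{2} + v_{7} = v_{1}  →  sig = (2;(1))
  {1,4}:  v_{1} + v_{4} = v_{3} + v_{6}  →  sig = (2;(1,1))
  {0,7}:  v_{0} + v_{7} = v_{3} + v_{5} + v_{6}  →  sig = (2;(1,1,1))
  {4,7}:  v_{4} + v_{7} = 2·v_{3} + v_{5} + 2·v_{6}  →  sig = (2;(1,2,2))
  {0,3,6}:  v_{0} + v_{3} + v_{6} = v_{4}  →  sig = (3;(1))
  {2,4,5}:  v_{2} + v_{4} + v_{5} = v_{0}  →  sig = (3;(1))
  {2,3,5,6}:  v_{2} + v_{3} + v_{5} + v_{6} = 0  →  sig = (4;())
  {1,3,5,6}:  v_{1} + v_{3} + v_{5} + v_{6} = v_{7}  →  sig = (4;(1))

Signatures (|P|; sorted positive RHS coefficients), sorted:
[(2;()), (2;(1)), (2;(1,1)), (2;(1,1,1)), (2;(1,2,2)), (3;(1)), (3;(1)), (4;()), (4;(1))]
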